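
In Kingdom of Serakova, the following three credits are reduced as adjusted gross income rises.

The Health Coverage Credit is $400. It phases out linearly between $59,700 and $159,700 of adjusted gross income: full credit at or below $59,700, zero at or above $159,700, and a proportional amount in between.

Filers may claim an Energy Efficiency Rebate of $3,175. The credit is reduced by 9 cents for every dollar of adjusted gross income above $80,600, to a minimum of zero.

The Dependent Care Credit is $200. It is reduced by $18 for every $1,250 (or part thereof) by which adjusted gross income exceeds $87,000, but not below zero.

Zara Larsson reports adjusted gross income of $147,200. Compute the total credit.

Health Coverage Credit: $147,200 is $87,500 into a $100,000 phase-out range, leaving 12,500/100,000 of the credit: $400 × 12,500/100,000 = $50.
Energy Efficiency Rebate: 9% of the $66,600 excess over $80,600 is $5,994 ≥ base, so the credit is $0.
Dependent Care Credit: income exceeds $87,000 by $60,200 → 49 increments × $18 = $882 ≥ base, so the credit is $0.
Total: $50 + $0 + $0 = $50.

$50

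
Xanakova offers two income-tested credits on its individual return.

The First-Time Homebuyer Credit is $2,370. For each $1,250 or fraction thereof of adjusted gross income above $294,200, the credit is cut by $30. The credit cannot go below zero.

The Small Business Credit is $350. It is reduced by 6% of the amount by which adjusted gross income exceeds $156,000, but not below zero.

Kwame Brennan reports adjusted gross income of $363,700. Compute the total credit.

First-Time Homebuyer Credit: income exceeds $294,200 by $69,500, which is 56 full-or-partial $1,250 increments; reduction = 56 × $30 = $1,680, leaving $690.
Small Business Credit: 6% of the $207,700 excess over $156,000 is $12,462 ≥ base, so the credit is $0.
Total: $690 + $0 = $690.

$690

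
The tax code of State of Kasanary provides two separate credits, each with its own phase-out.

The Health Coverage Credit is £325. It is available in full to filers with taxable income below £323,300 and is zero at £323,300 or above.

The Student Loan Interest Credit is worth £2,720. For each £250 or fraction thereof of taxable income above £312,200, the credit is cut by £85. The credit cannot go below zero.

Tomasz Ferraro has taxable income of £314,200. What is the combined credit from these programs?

£2,365

Health Coverage Credit: £314,200 is below the £323,300 cutoff, so the full £325 applies.
Student Loan Interest Credit: income exceeds £312,200 by £2,000, which is 8 full-or-partial £250 increments; reduction = 8 × £85 = £680, leaving £2,040.
Total: £325 + £2,040 = £2,365.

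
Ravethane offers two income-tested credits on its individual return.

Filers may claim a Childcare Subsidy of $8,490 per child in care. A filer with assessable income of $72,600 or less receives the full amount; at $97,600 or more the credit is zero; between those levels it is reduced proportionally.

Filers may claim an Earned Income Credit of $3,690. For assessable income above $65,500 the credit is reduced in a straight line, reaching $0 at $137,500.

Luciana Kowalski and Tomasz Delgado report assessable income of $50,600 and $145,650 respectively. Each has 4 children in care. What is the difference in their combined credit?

Luciana ($50,600): Childcare Subsidy: base = 4 × $8,490 = $33,960. $50,600 is at or below the $72,600 threshold, so the full $33,960 applies. Earned Income Credit: $50,600 is at or below the $65,500 threshold, so the full $3,690 applies. total $33,960 + $3,690 = $37,650
Tomasz ($145,650): Childcare Subsidy: base = 4 × $8,490 = $33,960. $145,650 is at or above $97,600, so the credit is $0. Earned Income Credit: $145,650 is at or above $137,500, so the credit is $0. total $0 + $0 = $0
Difference: |$37,650 − $0| = $37,650.

$37,650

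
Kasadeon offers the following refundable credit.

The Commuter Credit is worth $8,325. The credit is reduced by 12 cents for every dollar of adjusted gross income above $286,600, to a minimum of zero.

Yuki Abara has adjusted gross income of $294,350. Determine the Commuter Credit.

Commuter Credit: 12% of the $7,750 excess over $286,600 is $930; credit = $8,325 − $930 = $7,395.

$7,395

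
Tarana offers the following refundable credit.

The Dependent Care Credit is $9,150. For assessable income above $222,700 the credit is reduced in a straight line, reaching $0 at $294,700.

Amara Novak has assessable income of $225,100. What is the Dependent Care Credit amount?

$8,845

Dependent Care Credit: $225,100 is $2,400 into a $72,000 phase-out range, leaving 69,600/72,000 of the credit: $9,150 × 69,600/72,000 = $8,845.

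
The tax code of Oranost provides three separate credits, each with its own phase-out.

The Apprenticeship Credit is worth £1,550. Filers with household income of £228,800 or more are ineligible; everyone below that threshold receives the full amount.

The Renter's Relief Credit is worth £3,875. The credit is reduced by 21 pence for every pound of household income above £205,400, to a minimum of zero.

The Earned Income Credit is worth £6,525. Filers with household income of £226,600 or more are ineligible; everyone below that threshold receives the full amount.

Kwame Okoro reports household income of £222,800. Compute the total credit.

Apprenticeship Credit: £222,800 is below the £228,800 cutoff, so the full £1,550 applies.
Renter's Relief Credit: 21% of the £17,400 excess over £205,400 is £3,654; credit = £3,875 − £3,654 = £221.
Earned Income Credit: £222,800 is below the £226,600 cutoff, so the full £6,525 applies.
Total: £1,550 + £221 + £6,525 = £8,296.

£8,296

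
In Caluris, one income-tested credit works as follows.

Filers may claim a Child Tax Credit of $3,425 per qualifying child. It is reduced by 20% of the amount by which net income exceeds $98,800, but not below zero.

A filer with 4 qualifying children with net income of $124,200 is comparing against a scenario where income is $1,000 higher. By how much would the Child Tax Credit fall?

At $124,200 — base = 4 × $3,425 = $13,700. 20% of the $25,400 excess over $98,800 is $5,080; credit = $13,700 − $5,080 = $8,620.
At $125,200 — base = 4 × $3,425 = $13,700. 20% of the $26,400 excess over $98,800 is $5,280; credit = $13,700 − $5,280 = $8,420.
Lost: $8,620 − $8,420 = $200.

$200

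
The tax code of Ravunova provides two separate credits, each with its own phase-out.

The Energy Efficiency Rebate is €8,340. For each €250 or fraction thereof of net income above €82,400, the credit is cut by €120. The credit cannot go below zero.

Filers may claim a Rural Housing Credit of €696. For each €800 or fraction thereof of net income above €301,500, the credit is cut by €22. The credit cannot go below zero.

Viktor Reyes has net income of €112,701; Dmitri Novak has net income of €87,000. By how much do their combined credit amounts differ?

Viktor (€112,701): Energy Efficiency Rebate: income exceeds €82,400 by €30,301 → 122 increments × €120 = €14,640 ≥ base, so the credit is €0. Rural Housing Credit: €112,701 is at or below the €301,500 threshold, so the full €696 applies. total €0 + €696 = €696
Dmitri (€87,000): Energy Efficiency Rebate: income exceeds €82,400 by €4,600, which is 19 full-or-partial €250 increments; reduction = 19 × €120 = €2,280, leaving €6,060. Rural Housing Credit: €87,000 is at or below the €301,500 threshold, so the full €696 applies. total €6,060 + €696 = €6,756
Difference: |€696 − €6,756| = €6,060.

€6,060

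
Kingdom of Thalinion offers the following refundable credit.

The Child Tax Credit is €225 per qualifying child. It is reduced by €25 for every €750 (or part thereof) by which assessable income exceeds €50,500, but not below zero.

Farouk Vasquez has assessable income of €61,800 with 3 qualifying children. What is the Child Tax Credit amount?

€275

Child Tax Credit: base = 3 × €225 = €675. income exceeds €50,500 by €11,300, which is 16 full-or-partial €750 increments; reduction = 16 × €25 = €400, leaving €275.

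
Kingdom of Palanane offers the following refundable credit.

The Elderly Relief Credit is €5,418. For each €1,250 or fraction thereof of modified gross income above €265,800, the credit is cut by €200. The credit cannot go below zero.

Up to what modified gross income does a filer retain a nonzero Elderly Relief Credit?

€299,550

After 27 increments the reduction is 27 × €200 = €5,400, leaving €18; one more increment wipes it out. Increment 27 ends at excess 27 × €1,250 = €33,750, so the highest qualifying income is €265,800 + €33,750 = €299,550.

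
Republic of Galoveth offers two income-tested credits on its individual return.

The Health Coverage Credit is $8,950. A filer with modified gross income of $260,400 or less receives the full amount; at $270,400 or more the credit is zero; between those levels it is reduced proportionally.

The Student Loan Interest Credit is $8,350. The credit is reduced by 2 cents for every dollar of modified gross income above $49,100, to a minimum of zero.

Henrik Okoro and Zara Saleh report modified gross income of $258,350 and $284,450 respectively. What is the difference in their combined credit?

Henrik ($258,350): Health Coverage Credit: $258,350 is at or below the $260,400 threshold, so the full $8,950 applies. Student Loan Interest Credit: 2% of the $209,250 excess over $49,100 is $4,185; credit = $8,350 − $4,185 = $4,165. total $8,950 + $4,165 = $13,115
Zara ($284,450): Health Coverage Credit: $284,450 is at or above $270,400, so the credit is $0. Student Loan Interest Credit: 2% of the $235,350 excess over $49,100 is $4,707; credit = $8,350 − $4,707 = $3,643. total $0 + $3,643 = $3,643
Difference: |$13,115 − $3,643| = $9,472.

$9,472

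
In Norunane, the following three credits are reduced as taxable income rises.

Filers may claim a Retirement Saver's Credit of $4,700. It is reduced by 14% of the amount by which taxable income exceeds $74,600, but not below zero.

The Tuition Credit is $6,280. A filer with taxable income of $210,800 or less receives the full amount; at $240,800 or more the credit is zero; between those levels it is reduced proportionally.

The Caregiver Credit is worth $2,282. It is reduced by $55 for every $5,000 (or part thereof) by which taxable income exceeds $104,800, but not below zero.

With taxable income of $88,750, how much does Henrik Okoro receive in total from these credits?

$11,281

Retirement Saver's Credit: 14% of the $14,150 excess over $74,600 is $1,981; credit = $4,700 − $1,981 = $2,719.
Tuition Credit: $88,750 is at or below the $210,800 threshold, so the full $6,280 applies.
Caregiver Credit: $88,750 is at or below the $104,800 threshold, so the full $2,282 applies.
Total: $2,719 + $6,280 + $2,282 = $11,281.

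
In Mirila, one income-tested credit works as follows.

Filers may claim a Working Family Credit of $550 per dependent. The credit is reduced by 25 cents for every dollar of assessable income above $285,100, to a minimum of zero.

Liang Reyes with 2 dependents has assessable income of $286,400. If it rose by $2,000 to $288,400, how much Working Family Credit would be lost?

At $286,400 — base = 2 × $550 = $1,100. 25% of the $1,300 excess over $285,100 is $325; credit = $1,100 − $325 = $775.
At $288,400 — base = 2 × $550 = $1,100. 25% of the $3,300 excess over $285,100 is $825; credit = $1,100 − $825 = $275.
Lost: $775 − $275 = $500.

$500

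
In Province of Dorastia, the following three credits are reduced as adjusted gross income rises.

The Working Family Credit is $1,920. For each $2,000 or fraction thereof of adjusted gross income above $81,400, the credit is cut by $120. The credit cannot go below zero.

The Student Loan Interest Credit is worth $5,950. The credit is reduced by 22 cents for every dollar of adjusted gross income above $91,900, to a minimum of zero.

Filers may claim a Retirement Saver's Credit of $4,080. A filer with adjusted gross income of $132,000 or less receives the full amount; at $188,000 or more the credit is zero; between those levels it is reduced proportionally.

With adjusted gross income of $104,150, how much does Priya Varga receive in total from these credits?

$7,815

Working Family Credit: income exceeds $81,400 by $22,750, which is 12 full-or-partial $2,000 increments; reduction = 12 × $120 = $1,440, leaving $480.
Student Loan Interest Credit: 22% of the $12,250 excess over $91,900 is $2,695; credit = $5,950 − $2,695 = $3,255.
Retirement Saver's Credit: $104,150 is at or below the $132,000 threshold, so the full $4,080 applies.
Total: $480 + $3,255 + $4,080 = $7,815.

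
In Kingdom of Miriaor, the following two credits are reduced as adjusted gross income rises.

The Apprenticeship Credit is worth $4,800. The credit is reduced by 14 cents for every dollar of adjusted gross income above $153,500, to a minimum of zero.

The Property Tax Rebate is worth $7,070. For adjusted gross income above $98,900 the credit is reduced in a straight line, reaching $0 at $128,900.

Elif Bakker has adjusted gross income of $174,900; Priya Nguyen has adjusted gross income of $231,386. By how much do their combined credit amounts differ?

$1,804

Elif ($174,900): Apprenticeship Credit: 14% of the $21,400 excess over $153,500 is $2,996; credit = $4,800 − $2,996 = $1,804. Property Tax Rebate: $174,900 is at or above $128,900, so the credit is $0. total $1,804 + $0 = $1,804
Priya ($231,386): Apprenticeship Credit: 14% of the $77,886 excess over $153,500 is $10,904.04 ≥ base, so the credit is $0. Property Tax Rebate: $231,386 is at or above $128,900, so the credit is $0. total $0 + $0 = $0
Difference: |$1,804 − $0| = $1,804.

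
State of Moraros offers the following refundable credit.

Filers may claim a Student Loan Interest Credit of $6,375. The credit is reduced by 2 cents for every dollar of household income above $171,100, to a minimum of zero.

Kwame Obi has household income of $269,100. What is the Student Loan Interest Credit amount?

Student Loan Interest Credit: 2% of the $98,000 excess over $171,100 is $1,960; credit = $6,375 − $1,960 = $4,415.

$4,415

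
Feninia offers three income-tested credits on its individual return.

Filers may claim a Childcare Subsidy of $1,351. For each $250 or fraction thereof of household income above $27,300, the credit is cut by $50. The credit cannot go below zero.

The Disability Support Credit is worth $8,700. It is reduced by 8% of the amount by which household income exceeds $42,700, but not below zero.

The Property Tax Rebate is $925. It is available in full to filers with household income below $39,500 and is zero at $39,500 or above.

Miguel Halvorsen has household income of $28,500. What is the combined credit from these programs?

Childcare Subsidy: income exceeds $27,300 by $1,200, which is 5 full-or-partial $250 increments; reduction = 5 × $50 = $250, leaving $1,101.
Disability Support Credit: $28,500 is at or below the $42,700 threshold, so the full $8,700 applies.
Property Tax Rebate: $28,500 is below the $39,500 cutoff, so the full $925 applies.
Total: $1,101 + $8,700 + $925 = $10,726.

$10,726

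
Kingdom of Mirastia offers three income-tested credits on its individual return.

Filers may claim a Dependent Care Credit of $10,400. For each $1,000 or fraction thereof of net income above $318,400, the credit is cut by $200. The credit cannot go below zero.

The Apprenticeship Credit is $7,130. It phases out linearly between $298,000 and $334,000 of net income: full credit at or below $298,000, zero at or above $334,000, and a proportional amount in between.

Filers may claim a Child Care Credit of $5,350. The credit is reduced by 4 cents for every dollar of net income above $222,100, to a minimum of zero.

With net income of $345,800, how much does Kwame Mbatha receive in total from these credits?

$5,202

Dependent Care Credit: income exceeds $318,400 by $27,400, which is 28 full-or-partial $1,000 increments; reduction = 28 × $200 = $5,600, leaving $4,800.
Apprenticeship Credit: $345,800 is at or above $334,000, so the credit is $0.
Child Care Credit: 4% of the $123,700 excess over $222,100 is $4,948; credit = $5,350 − $4,948 = $402.
Total: $4,800 + $0 + $402 = $5,202.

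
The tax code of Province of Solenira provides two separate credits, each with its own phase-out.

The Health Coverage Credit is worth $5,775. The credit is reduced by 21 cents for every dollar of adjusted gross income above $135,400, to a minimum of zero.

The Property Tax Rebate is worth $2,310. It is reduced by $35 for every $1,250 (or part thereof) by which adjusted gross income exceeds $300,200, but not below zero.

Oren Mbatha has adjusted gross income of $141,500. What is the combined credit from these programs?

$6,804

Health Coverage Credit: 21% of the $6,100 excess over $135,400 is $1,281; credit = $5,775 − $1,281 = $4,494.
Property Tax Rebate: $141,500 is at or below the $300,200 threshold, so the full $2,310 applies.
Total: $4,494 + $2,310 = $6,804.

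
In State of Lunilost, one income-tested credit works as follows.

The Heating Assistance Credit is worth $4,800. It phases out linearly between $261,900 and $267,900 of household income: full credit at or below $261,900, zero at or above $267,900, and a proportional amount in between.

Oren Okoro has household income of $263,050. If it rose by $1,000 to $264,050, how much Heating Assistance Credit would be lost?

$800

At $263,050 — $263,050 is $1,150 into a $6,000 phase-out range, leaving 4,850/6,000 of the credit: $4,800 × 4,850/6,000 = $3,880.
At $264,050 — $264,050 is $2,150 into a $6,000 phase-out range, leaving 3,850/6,000 of the credit: $4,800 × 3,850/6,000 = $3,080.
Lost: $3,880 − $3,080 = $800.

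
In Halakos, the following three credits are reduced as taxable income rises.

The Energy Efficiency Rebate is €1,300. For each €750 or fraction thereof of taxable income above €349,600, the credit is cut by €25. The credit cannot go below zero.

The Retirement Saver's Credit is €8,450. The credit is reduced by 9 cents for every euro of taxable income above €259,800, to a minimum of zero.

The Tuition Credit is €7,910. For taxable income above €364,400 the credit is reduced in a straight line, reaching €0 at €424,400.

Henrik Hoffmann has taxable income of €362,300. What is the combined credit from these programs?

€8,785

Energy Efficiency Rebate: income exceeds €349,600 by €12,700, which is 17 full-or-partial €750 increments; reduction = 17 × €25 = €425, leaving €875.
Retirement Saver's Credit: 9% of the €102,500 excess over €259,800 is €9,225 ≥ base, so the credit is €0.
Tuition Credit: €362,300 is at or below the €364,400 threshold, so the full €7,910 applies.
Total: €875 + €0 + €7,910 = €8,785.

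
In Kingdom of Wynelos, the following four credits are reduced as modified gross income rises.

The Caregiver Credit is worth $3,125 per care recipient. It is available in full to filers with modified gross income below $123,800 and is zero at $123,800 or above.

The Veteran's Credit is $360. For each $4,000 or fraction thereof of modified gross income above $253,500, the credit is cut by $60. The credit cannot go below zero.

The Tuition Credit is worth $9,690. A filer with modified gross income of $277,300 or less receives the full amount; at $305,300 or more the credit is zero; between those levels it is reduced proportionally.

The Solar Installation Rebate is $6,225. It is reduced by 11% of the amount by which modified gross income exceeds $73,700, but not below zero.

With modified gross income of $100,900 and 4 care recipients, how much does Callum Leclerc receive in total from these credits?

$25,783

Caregiver Credit: base = 4 × $3,125 = $12,500. $100,900 is below the $123,800 cutoff, so the full $12,500 applies.
Veteran's Credit: $100,900 is at or below the $253,500 threshold, so the full $360 applies.
Tuition Credit: $100,900 is at or below the $277,300 threshold, so the full $9,690 applies.
Solar Installation Rebate: 11% of the $27,200 excess over $73,700 is $2,992; credit = $6,225 − $2,992 = $3,233.
Total: $12,500 + $360 + $9,690 + $3,233 = $25,783.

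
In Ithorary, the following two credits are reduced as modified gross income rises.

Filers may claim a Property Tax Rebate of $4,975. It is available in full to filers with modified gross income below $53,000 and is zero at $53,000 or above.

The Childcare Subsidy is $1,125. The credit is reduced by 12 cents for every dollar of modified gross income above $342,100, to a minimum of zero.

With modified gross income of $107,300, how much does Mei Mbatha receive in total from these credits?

$1,125

Property Tax Rebate: $107,300 meets or exceeds the $53,000 cutoff, so the credit is $0.
Childcare Subsidy: $107,300 is at or below the $342,100 threshold, so the full $1,125 applies.
Total: $0 + $1,125 = $1,125.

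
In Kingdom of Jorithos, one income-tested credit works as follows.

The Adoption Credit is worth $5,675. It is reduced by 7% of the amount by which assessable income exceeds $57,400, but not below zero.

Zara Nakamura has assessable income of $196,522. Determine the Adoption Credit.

$0

Adoption Credit: 7% of the $139,122 excess over $57,400 is $9,738.54 ≥ base, so the credit is $0.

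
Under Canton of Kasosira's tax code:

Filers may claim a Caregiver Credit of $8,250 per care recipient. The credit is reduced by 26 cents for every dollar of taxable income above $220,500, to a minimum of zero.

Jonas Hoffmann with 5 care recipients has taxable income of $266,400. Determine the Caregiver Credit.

$29,316

Caregiver Credit: base = 5 × $8,250 = $41,250. 26% of the $45,900 excess over $220,500 is $11,934; credit = $41,250 − $11,934 = $29,316.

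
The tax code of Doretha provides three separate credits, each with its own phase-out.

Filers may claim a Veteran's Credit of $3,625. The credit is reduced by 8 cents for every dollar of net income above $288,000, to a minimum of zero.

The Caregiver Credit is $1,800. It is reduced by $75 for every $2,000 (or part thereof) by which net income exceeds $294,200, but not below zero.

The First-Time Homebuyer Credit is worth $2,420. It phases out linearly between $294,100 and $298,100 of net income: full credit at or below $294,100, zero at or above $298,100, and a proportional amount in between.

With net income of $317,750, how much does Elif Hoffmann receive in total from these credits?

Veteran's Credit: 8% of the $29,750 excess over $288,000 is $2,380; credit = $3,625 − $2,380 = $1,245.
Caregiver Credit: income exceeds $294,200 by $23,550, which is 12 full-or-partial $2,000 increments; reduction = 12 × $75 = $900, leaving $900.
First-Time Homebuyer Credit: $317,750 is at or above $298,100, so the credit is $0.
Total: $1,245 + $900 + $0 = $2,145.

$2,145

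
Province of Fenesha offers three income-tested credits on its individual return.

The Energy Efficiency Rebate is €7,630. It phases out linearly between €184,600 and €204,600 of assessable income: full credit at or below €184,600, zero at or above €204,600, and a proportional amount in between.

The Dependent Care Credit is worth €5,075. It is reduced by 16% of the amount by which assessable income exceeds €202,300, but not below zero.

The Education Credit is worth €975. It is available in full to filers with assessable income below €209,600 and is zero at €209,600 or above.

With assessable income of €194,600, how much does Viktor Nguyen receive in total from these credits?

€9,865

Energy Efficiency Rebate: €194,600 is €10,000 into a €20,000 phase-out range, leaving 10,000/20,000 of the credit: €7,630 × 10,000/20,000 = €3,815.
Dependent Care Credit: €194,600 is at or below the €202,300 threshold, so the full €5,075 applies.
Education Credit: €194,600 is below the €209,600 cutoff, so the full €975 applies.
Total: €3,815 + €5,075 + €975 = €9,865.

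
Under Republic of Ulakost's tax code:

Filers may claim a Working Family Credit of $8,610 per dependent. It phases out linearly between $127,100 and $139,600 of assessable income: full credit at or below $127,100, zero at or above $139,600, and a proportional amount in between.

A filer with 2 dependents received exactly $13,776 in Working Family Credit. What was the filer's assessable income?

$129,600

Full credit = 2 × $8,610 = $17,220.
$13,776 is 13,776/17,220 of the full $17,220, so 3,444/17,220 of the $12,500 range has been used: income = $127,100 + $12,500 × 3,444/17,220 = $129,600.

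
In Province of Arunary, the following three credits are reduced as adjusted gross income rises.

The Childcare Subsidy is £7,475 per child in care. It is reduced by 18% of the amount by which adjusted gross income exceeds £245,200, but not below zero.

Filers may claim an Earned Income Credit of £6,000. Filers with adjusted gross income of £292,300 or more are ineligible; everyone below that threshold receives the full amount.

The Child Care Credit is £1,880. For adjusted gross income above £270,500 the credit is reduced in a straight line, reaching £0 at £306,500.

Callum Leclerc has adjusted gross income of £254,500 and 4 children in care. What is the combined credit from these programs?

£36,106

Childcare Subsidy: base = 4 × £7,475 = £29,900. 18% of the £9,300 excess over £245,200 is £1,674; credit = £29,900 − £1,674 = £28,226.
Earned Income Credit: £254,500 is below the £292,300 cutoff, so the full £6,000 applies.
Child Care Credit: £254,500 is at or below the £270,500 threshold, so the full £1,880 applies.
Total: £28,226 + £6,000 + £1,880 = £36,106.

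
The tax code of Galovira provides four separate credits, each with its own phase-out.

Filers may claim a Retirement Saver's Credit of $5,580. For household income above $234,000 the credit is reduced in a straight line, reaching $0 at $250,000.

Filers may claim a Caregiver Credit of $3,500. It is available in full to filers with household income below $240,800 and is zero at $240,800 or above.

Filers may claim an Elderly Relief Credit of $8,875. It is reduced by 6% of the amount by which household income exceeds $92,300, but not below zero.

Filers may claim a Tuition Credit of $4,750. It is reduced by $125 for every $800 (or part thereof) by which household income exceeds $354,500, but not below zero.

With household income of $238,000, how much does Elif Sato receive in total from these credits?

Retirement Saver's Credit: $238,000 is $4,000 into a $16,000 phase-out range, leaving 12,000/16,000 of the credit: $5,580 × 12,000/16,000 = $4,185.
Caregiver Credit: $238,000 is below the $240,800 cutoff, so the full $3,500 applies.
Elderly Relief Credit: 6% of the $145,700 excess over $92,300 is $8,742; credit = $8,875 − $8,742 = $133.
Tuition Credit: $238,000 is at or below the $354,500 threshold, so the full $4,750 applies.
Total: $4,185 + $3,500 + $133 + $4,750 = $12,568.

$12,568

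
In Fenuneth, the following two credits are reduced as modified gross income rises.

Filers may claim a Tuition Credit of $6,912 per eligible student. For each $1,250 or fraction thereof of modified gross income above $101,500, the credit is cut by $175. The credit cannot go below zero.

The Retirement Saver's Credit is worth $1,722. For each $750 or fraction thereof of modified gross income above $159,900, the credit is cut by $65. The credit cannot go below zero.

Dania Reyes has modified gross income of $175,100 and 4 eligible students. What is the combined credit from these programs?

$17,680

Tuition Credit: base = 4 × $6,912 = $27,648. income exceeds $101,500 by $73,600, which is 59 full-or-partial $1,250 increments; reduction = 59 × $175 = $10,325, leaving $17,323.
Retirement Saver's Credit: income exceeds $159,900 by $15,200, which is 21 full-or-partial $750 increments; reduction = 21 × $65 = $1,365, leaving $357.
Total: $17,323 + $357 = $17,680.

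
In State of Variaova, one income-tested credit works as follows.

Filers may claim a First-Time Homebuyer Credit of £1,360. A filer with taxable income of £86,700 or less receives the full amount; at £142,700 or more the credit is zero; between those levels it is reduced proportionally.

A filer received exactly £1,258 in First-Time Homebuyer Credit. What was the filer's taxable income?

£90,900

£1,258 is 1,258/1,360 of the full £1,360, so 102/1,360 of the £56,000 range has been used: income = £86,700 + £56,000 × 102/1,360 = £90,900.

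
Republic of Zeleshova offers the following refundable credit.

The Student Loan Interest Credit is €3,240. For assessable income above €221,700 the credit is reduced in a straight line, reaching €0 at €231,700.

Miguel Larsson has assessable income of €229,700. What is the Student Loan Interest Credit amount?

Student Loan Interest Credit: €229,700 is €8,000 into a €10,000 phase-out range, leaving 2,000/10,000 of the credit: €3,240 × 2,000/10,000 = €648.

€648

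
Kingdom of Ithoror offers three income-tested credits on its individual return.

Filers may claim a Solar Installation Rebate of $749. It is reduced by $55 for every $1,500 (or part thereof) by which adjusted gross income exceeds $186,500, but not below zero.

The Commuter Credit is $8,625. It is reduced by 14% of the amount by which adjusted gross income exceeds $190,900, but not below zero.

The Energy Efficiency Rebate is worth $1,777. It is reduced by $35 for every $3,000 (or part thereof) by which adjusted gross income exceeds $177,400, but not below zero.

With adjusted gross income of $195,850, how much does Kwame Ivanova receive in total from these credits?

Solar Installation Rebate: income exceeds $186,500 by $9,350, which is 7 full-or-partial $1,500 increments; reduction = 7 × $55 = $385, leaving $364.
Commuter Credit: 14% of the $4,950 excess over $190,900 is $693; credit = $8,625 − $693 = $7,932.
Energy Efficiency Rebate: income exceeds $177,400 by $18,450, which is 7 full-or-partial $3,000 increments; reduction = 7 × $35 = $245, leaving $1,532.
Total: $364 + $7,932 + $1,532 = $9,828.

$9,828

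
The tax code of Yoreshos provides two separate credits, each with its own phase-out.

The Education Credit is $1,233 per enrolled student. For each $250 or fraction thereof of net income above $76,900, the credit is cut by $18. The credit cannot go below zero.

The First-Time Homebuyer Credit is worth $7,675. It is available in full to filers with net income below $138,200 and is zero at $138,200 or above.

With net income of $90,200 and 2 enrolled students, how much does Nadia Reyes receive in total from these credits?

Education Credit: base = 2 × $1,233 = $2,466. income exceeds $76,900 by $13,300, which is 54 full-or-partial $250 increments; reduction = 54 × $18 = $972, leaving $1,494.
First-Time Homebuyer Credit: $90,200 is below the $138,200 cutoff, so the full $7,675 applies.
Total: $1,494 + $7,675 = $9,169.

$9,169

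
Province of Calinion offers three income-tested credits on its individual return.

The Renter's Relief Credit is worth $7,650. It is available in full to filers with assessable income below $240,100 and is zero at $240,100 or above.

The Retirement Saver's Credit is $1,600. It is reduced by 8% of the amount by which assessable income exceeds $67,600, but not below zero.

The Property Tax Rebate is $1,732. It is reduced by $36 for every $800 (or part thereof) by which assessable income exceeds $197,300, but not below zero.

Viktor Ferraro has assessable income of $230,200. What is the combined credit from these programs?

$7,870

Renter's Relief Credit: $230,200 is below the $240,100 cutoff, so the full $7,650 applies.
Retirement Saver's Credit: 8% of the $162,600 excess over $67,600 is $13,008 ≥ base, so the credit is $0.
Property Tax Rebate: income exceeds $197,300 by $32,900, which is 42 full-or-partial $800 increments; reduction = 42 × $36 = $1,512, leaving $220.
Total: $7,650 + $0 + $220 = $7,870.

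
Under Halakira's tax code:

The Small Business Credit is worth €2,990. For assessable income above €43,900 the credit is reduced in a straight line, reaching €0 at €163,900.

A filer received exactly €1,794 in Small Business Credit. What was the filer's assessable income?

€91,900

€1,794 is 1,794/2,990 of the full €2,990, so 1,196/2,990 of the €120,000 range has been used: income = €43,900 + €120,000 × 1,196/2,990 = €91,900.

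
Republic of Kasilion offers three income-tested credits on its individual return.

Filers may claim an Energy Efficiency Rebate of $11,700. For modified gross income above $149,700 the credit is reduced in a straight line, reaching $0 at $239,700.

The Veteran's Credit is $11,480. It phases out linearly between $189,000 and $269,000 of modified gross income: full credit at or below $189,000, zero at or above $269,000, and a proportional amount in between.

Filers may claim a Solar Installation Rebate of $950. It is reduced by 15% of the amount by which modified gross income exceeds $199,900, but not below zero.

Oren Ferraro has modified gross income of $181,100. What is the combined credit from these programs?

Energy Efficiency Rebate: $181,100 is $31,400 into a $90,000 phase-out range, leaving 58,600/90,000 of the credit: $11,700 × 58,600/90,000 = $7,618.
Veteran's Credit: $181,100 is at or below the $189,000 threshold, so the full $11,480 applies.
Solar Installation Rebate: $181,100 is at or below the $199,900 threshold, so the full $950 applies.
Total: $7,618 + $11,480 + $950 = $20,048.

$20,048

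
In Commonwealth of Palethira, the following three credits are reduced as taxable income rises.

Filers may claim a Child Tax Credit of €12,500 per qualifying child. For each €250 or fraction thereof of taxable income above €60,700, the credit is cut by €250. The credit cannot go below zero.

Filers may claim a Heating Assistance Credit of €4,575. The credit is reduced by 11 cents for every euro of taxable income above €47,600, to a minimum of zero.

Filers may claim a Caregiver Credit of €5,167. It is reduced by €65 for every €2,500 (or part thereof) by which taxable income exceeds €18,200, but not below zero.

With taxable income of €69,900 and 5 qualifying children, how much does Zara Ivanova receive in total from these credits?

Child Tax Credit: base = 5 × €12,500 = €62,500. income exceeds €60,700 by €9,200, which is 37 full-or-partial €250 increments; reduction = 37 × €250 = €9,250, leaving €53,250.
Heating Assistance Credit: 11% of the €22,300 excess over €47,600 is €2,453; credit = €4,575 − €2,453 = €2,122.
Caregiver Credit: income exceeds €18,200 by €51,700, which is 21 full-or-partial €2,500 increments; reduction = 21 × €65 = €1,365, leaving €3,802.
Total: €53,250 + €2,122 + €3,802 = €59,174.

€59,174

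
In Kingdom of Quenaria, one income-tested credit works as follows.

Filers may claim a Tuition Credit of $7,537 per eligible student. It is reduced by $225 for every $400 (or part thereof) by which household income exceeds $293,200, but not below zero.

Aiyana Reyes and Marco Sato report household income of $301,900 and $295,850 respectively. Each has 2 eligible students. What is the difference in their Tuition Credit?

Aiyana ($301,900): Tuition Credit: base = 2 × $7,537 = $15,074. income exceeds $293,200 by $8,700, which is 22 full-or-partial $400 increments; reduction = 22 × $225 = $4,950, leaving $10,124.
Marco ($295,850): Tuition Credit: base = 2 × $7,537 = $15,074. income exceeds $293,200 by $2,650, which is 7 full-or-partial $400 increments; reduction = 7 × $225 = $1,575, leaving $13,499.
Difference: |$10,124 − $13,499| = $3,375.

$3,375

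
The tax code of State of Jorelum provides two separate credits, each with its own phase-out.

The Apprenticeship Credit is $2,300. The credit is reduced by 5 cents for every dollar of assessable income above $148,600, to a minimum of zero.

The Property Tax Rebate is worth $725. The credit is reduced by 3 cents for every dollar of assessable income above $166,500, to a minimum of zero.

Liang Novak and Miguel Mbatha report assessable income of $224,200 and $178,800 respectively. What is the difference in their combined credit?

$1,146

Liang ($224,200): Apprenticeship Credit: 5% of the $75,600 excess over $148,600 is $3,780 ≥ base, so the credit is $0. Property Tax Rebate: 3% of the $57,700 excess over $166,500 is $1,731 ≥ base, so the credit is $0. total $0 + $0 = $0
Miguel ($178,800): Apprenticeship Credit: 5% of the $30,200 excess over $148,600 is $1,510; credit = $2,300 − $1,510 = $790. Property Tax Rebate: 3% of the $12,300 excess over $166,500 is $369; credit = $725 − $369 = $356. total $790 + $356 = $1,146
Difference: |$0 − $1,146| = $1,146.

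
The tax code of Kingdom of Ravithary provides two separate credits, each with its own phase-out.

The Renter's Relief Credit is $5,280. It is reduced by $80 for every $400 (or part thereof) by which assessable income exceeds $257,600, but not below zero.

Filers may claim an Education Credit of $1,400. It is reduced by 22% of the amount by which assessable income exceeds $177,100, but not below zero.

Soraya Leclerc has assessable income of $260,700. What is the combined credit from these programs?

$4,640

Renter's Relief Credit: income exceeds $257,600 by $3,100, which is 8 full-or-partial $400 increments; reduction = 8 × $80 = $640, leaving $4,640.
Education Credit: 22% of the $83,600 excess over $177,100 is $18,392 ≥ base, so the credit is $0.
Total: $4,640 + $0 = $4,640.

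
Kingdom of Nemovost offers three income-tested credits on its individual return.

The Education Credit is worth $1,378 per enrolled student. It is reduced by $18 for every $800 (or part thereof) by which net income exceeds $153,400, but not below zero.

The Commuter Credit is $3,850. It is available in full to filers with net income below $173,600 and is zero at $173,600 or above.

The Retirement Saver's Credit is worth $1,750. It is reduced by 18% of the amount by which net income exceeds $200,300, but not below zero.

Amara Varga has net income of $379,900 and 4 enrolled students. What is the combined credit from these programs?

$400

Education Credit: base = 4 × $1,378 = $5,512. income exceeds $153,400 by $226,500, which is 284 full-or-partial $800 increments; reduction = 284 × $18 = $5,112, leaving $400.
Commuter Credit: $379,900 meets or exceeds the $173,600 cutoff, so the credit is $0.
Retirement Saver's Credit: 18% of the $179,600 excess over $200,300 is $32,328 ≥ base, so the credit is $0.
Total: $400 + $0 + $0 = $400.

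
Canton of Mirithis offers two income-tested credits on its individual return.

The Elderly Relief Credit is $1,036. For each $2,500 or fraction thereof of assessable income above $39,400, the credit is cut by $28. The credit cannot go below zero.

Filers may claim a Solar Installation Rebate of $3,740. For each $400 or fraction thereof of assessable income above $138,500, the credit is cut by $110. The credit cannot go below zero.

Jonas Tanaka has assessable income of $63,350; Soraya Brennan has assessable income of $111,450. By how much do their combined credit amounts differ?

Jonas ($63,350): Elderly Relief Credit: income exceeds $39,400 by $23,950, which is 10 full-or-partial $2,500 increments; reduction = 10 × $28 = $280, leaving $756. Solar Installation Rebate: $63,350 is at or below the $138,500 threshold, so the full $3,740 applies. total $756 + $3,740 = $4,496
Soraya ($111,450): Elderly Relief Credit: income exceeds $39,400 by $72,050, which is 29 full-or-partial $2,500 increments; reduction = 29 × $28 = $812, leaving $224. Solar Installation Rebate: $111,450 is at or below the $138,500 threshold, so the full $3,740 applies. total $224 + $3,740 = $3,964
Difference: |$4,496 − $3,964| = $532.

$532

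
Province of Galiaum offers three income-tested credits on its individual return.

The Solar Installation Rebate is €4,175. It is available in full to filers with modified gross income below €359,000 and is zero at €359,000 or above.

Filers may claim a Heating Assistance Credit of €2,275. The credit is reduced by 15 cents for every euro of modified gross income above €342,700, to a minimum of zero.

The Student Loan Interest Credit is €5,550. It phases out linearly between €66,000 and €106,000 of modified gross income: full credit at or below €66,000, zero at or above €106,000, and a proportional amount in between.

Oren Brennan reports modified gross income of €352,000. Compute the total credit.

Solar Installation Rebate: €352,000 is below the €359,000 cutoff, so the full €4,175 applies.
Heating Assistance Credit: 15% of the €9,300 excess over €342,700 is €1,395; credit = €2,275 − €1,395 = €880.
Student Loan Interest Credit: €352,000 is at or above €106,000, so the credit is €0.
Total: €4,175 + €880 + €0 = €5,055.

€5,055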